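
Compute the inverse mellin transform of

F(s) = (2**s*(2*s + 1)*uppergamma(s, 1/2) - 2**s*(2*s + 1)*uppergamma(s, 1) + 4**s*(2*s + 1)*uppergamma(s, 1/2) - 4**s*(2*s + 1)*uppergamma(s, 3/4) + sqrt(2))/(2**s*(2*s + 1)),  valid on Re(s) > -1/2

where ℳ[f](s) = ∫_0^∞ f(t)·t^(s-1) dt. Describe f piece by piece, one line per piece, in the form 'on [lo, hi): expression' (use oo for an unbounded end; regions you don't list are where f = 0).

on [0, 1/2): sqrt(t)
on [1/2, 1): exp(-t)
on [1, 3/2): exp(-t/2)

summing 3 kernel integrals split by 1/2, 1 yields ℳ[f](s)
∫ sqrt(t)·t^(s-1) over [0, 1/2)
segment [1/2, 1) carries exp(-t); integrate it
on [1, 3/2) integrate f = exp(-t/2) against the kernel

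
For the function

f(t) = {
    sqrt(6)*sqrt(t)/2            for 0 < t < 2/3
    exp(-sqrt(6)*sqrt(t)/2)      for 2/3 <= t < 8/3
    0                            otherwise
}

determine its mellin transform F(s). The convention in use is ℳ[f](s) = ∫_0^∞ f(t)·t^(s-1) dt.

reversing the common scale on t: sqrt(t) on [0, 1); exp(-sqrt(t)) on [1, 4)
peel off the power substitution: t on [0, 1); exp(-t) on [1, 2)
f breaks at 2/3 into 2 integrals to sum
over [0, 2/3), the kernel integral of sqrt(6)*sqrt(t)/2 enters the sum
∫ over [2/3, 8/3) of exp(-sqrt(6)*sqrt(t)/2)·t^(s-1) joins the sum

2*((2*s + 1)*uppergamma(2*s, 1) - (2*s + 1)*uppergamma(2*s, 2) + 1)/((3/2)**s*(2*s + 1))
  Re(s) > -1/2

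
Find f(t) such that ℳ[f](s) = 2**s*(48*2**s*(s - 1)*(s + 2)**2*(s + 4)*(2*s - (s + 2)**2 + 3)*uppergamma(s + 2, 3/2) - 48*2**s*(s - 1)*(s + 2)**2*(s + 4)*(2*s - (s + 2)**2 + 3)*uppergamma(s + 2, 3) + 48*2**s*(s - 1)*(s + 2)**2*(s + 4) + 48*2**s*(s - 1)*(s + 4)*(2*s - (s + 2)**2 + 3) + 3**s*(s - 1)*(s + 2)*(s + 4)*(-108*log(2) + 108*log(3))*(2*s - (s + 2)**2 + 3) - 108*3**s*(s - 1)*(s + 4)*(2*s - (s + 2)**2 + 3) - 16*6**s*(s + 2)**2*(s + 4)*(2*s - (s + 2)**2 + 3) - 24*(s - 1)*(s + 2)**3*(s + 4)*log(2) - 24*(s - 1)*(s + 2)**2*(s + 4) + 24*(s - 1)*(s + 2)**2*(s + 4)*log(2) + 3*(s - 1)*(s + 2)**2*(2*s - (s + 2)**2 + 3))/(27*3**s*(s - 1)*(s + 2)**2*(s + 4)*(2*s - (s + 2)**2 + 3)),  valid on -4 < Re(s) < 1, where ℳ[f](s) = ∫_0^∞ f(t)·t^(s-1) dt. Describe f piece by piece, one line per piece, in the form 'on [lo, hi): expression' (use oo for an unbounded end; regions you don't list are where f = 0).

remove the shared t-power first: 9*t**2/16 on [0, 2/3); 4*log(3*t/4)/(3*t) on [2/3, 4/3); log(3*t/4) on [4/3, 2); …
peel off the common scale on t: 9*t**2/4 on [0, 1/3); 2*log(3*t/2)/(3*t) on [1/3, 2/3); log(3*t/2) on [2/3, 1); …
undo the common scale on t: t**2 on [0, 1/2); log(t)/t on [1/2, 1); log(t) on [1, 3/2); …
integrate the 5 segments split at 2/3, 4/3, 2, 4, then add the results
between 0 and 2/3 the integrand is 9*t**4/16·t^(s-1)
on [2/3, 4/3): add ∫ 4*t*log(3*t/4)/3·t^(s-1) dt
on [4/3, 2) integrate f = t**2*log(3*t/4) against the kernel
over [2, 4), the kernel integral of t**2*exp(-3*t/4) enters the sum
over [4, ∞), the kernel integral of 64/(27*t) enters the sum

on [0, 2/3): 9*t**4/16
on [2/3, 4/3): 4*t*log(3*t/4)/3
on [4/3, 2): t**2*log(3*t/4)
on [2, 4): t**2*exp(-3*t/4)
on [4, oo): 64/(27*t)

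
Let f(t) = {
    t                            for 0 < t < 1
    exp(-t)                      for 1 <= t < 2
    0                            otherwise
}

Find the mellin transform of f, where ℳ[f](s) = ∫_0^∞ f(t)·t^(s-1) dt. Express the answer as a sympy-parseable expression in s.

summing 2 kernel integrals split by 1 yields ℳ[f](s)
∫ over [0, 1) of t·t^(s-1) joins the sum
∫ exp(-t)·t^(s-1) over [1, 2)

((s + 1)*uppergamma(s, 1) - (s + 1)*uppergamma(s, 2) + 1)/(s + 1)
  Re(s) > -1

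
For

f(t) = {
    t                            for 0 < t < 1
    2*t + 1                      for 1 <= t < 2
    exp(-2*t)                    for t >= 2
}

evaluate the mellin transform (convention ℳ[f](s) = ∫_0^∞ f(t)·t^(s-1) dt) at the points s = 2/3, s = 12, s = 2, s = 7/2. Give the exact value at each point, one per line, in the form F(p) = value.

along the cuts 1, 2, ℳ[f](s) splits into 3 integrals
∫ over [0, 1) of t·t^(s-1) joins the sum
∫ over [1, 2) of (2*t + 1)·t^(s-1) joins the sum
segment [2, ∞) carries exp(-2*t); integrate it

F(2/3) = -21/10 + 2**(1/3)*uppergamma(2/3, 4)/2 + 39*2**(2/3)/10
F(12) = 83277/52 + 8505425*exp(-4)/16
F(2) = 5*exp(-4)/4 + 13/2
F(7/2) = (sqrt(2)*(945*sqrt(pi)*exp(4)*erfc(2) + 29988)/8064 + (-4096 + 75776*sqrt(2))*exp(4)/8064)*exp(-4)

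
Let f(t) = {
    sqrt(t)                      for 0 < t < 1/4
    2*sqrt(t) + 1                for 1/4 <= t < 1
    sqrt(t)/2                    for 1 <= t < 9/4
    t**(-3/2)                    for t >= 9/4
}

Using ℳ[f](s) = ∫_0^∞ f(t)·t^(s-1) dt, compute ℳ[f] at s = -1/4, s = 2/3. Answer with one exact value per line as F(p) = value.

F(-1/4) = 2 + 599*sqrt(6)/567 + 2*sqrt(2)
F(2/3) = 2**(2/3)*(-405 + 629*3**(1/3) + 1170*2**(1/3))/840

strip the power substitution: t on [0, 1/2); 2*t + 1 on [1/2, 1); t/2 on [1, 3/2); …
split f at 1/4, 1, 9/4: ℳ[f](s) collects 4 kernel integrals
over [0, 1/4), the kernel integral of sqrt(t) enters the sum
the [1/4, 1) slice contributes ∫ (2*sqrt(t) + 1)·t^(s-1) dt
[1, 9/4) adds the kernel integral of sqrt(t)/2
between 9/4 and ∞ the integrand is t**(-3/2)·t^(s-1)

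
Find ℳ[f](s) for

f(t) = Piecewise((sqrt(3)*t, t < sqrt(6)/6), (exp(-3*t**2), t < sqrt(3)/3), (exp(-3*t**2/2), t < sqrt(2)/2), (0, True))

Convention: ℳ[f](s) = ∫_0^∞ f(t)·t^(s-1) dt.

(2**(s/2)*(s + 1)*uppergamma(s/2, 1/2) - 2**(s/2)*(s + 1)*uppergamma(s/2, 1) + 2**s*(s + 1)*uppergamma(s/2, 1/2) - 4**(s/2)*(s + 1)*uppergamma(s/2, 3/4) + sqrt(2))/(2*6**(s/2)*(s + 1))
  Re(s) > -1

peel off the power substitution: sqrt(3)*sqrt(t) on [0, 1/6); exp(-3*t) on [1/6, 1/3); exp(-3*t/2) on [1/3, 1/2)
invert the common scale on t to get sqrt(t) on [0, 1/2); exp(-t) on [1/2, 1); exp(-t/2) on [1, 3/2)
cuts at sqrt(6)/6, sqrt(3)/3: linearity sums the 3 kernel integrals
between 0 and sqrt(6)/6 the integrand is sqrt(3)*t·t^(s-1)
on [sqrt(6)/6, sqrt(3)/3): add ∫ exp(-3*t**2)·t^(s-1) dt
between sqrt(3)/3 and sqrt(2)/2 the integrand is exp(-3*t**2/2)·t^(s-1)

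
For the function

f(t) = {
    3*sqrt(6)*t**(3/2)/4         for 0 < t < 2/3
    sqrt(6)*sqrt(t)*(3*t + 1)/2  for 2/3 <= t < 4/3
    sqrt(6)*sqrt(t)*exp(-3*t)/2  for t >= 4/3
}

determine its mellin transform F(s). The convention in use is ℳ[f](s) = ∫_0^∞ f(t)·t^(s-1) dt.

remove the common scale on t first: t**(3/2) on [0, 1); sqrt(t)*(2*t + 1) on [1, 2); sqrt(t)*exp(-2*t) on [2, ∞)
undo the shared t-power: t on [0, 1); 2*t + 1 on [1, 2); exp(-2*t) on [2, ∞)
integrate the 3 segments split at 2/3, 4/3, then add the results
[0, 2/3) adds the kernel integral of 3*sqrt(6)*t**(3/2)/4
over [2/3, 4/3), the kernel integral of sqrt(6)*sqrt(t)*(3*t + 1)/2 enters the sum
segment 4/3 to ∞ holds sqrt(6)*sqrt(t)*exp(-3*t)/2; add its integral

(2**(s + 1/2)*(2*s + 1)*(2*s + 3)*uppergamma(s + 1/2, 4) + 2**(2*s + 3)*(-2*s - 1) - 2**(2*s + 3) + 5*2**(3*s + 5/2)*(2*s + 1) + 2**(3*s + 7/2))/(2*6**s*(2*s + 1)*(2*s + 3))
  Re(s) > -3/2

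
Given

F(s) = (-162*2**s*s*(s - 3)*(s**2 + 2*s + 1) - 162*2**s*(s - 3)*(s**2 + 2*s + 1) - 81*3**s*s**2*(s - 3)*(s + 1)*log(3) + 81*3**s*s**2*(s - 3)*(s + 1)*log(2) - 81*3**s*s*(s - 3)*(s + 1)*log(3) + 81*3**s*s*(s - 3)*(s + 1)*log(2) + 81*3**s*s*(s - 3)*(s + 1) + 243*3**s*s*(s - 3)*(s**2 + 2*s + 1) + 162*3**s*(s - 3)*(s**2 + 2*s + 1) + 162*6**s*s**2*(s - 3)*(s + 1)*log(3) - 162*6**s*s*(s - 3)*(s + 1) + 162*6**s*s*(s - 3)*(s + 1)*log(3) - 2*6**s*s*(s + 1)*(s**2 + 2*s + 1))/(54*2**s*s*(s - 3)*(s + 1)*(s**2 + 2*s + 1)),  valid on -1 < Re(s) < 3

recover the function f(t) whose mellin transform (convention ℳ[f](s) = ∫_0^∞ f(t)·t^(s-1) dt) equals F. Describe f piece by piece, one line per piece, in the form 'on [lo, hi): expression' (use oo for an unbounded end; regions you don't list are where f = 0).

along the cuts 1, 3/2, 3, ℳ[f](s) splits into 4 integrals
the [0, 1) slice contributes ∫ t·t^(s-1) dt
∫ over [1, 3/2) of (t + 3)·t^(s-1) joins the sum
over [3/2, 3), the kernel integral of t*log(t) enters the sum
for t in [3, ∞): the term is ∫ t**(-3)·t^(s-1)

on [0, 1): t
on [1, 3/2): t + 3
on [3/2, 3): t*log(t)
on [3, oo): t**(-3)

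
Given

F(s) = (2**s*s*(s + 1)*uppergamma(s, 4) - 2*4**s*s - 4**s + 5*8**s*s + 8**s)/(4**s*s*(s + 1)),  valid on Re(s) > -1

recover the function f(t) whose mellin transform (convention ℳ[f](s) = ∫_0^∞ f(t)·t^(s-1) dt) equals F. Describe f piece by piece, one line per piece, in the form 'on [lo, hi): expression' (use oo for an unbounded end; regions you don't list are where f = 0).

linearity at 1, 2 turns ℳ[f](s) into 3 summed integrals
the [0, 1) slice contributes ∫ t·t^(s-1) dt
∫ (2*t + 1)·t^(s-1) over [1, 2)
on [2, ∞) integrate f = exp(-2*t) against the kernel

on [0, 1): t
on [1, 2): 2*t + 1
on [2, oo): exp(-2*t)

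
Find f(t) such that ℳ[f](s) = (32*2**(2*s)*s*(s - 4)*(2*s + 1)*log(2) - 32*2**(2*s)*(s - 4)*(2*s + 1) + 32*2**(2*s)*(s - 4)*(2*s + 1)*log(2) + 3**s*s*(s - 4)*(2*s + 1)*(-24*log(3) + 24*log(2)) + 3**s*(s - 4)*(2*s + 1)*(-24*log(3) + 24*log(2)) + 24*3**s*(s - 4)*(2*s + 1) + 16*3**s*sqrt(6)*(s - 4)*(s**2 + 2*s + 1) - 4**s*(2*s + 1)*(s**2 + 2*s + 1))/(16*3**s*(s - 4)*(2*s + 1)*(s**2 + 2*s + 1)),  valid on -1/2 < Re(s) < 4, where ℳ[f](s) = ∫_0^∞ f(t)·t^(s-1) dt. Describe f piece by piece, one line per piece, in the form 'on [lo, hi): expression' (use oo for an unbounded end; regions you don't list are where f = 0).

remove the common scale on t first: sqrt(t) on [0, 3/2); t*log(t) on [3/2, 2); t**(-4) on [2, ∞)
slice at 1, 4/3, transform all 3 pieces, and sum them
piece [0, 1): integrate sqrt(6)*sqrt(t)/2 against the kernel
piece [1, 4/3): integrate 3*t*log(3*t/2)/2 against the kernel
∫ 16/(81*t**4)·t^(s-1) over [4/3, ∞)

on [0, 1): sqrt(6)*sqrt(t)/2
on [1, 4/3): 3*t*log(3*t/2)/2
on [4/3, oo): 16/(81*t**4)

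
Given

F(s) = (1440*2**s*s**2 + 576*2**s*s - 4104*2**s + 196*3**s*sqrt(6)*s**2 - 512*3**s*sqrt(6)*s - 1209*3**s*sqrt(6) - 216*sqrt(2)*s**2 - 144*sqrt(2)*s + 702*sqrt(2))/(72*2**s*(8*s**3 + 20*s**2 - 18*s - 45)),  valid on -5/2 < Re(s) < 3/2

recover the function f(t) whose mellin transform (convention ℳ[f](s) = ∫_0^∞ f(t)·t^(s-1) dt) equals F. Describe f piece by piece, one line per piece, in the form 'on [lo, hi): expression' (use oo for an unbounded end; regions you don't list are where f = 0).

invert the shared t-power to get t**2 on [0, 1/2); t*(2*t + 1) on [1/2, 1); t**2/2 on [1, 3/2); …
peel off the shared t-power: t on [0, 1/2); 2*t + 1 on [1/2, 1); t/2 on [1, 3/2); …
along the cuts 1/2, 1, 3/2, ℳ[f](s) splits into 4 integrals
segment [0, 1/2) carries t**(5/2); integrate it
piece [1/2, 1): integrate t**(3/2)*(2*t + 1) against the kernel
between 1 and 3/2 the integrand is t**(5/2)/2·t^(s-1)
∫ t**(-3/2)·t^(s-1) over [3/2, ∞)

on [0, 1/2): t**(5/2)
on [1/2, 1): t**(3/2)*(2*t + 1)
on [1, 3/2): t**(5/2)/2
on [3/2, oo): t**(-3/2)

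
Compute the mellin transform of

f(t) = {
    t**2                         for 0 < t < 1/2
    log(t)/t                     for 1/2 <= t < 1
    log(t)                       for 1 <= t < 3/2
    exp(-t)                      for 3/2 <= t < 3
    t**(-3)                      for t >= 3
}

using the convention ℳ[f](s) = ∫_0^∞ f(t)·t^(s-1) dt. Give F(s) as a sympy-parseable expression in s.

split f at 1/2, 1, 3/2, 3: ℳ[f](s) collects 5 kernel integrals
piece [0, 1/2): integrate t**2 against the kernel
on [1/2, 1): add ∫ log(t)/t·t^(s-1) dt
between 1 and 3/2 the integrand is log(t)·t^(s-1)
between 3/2 and 3 the integrand is exp(-t)·t^(s-1)
piece [3, ∞): integrate t**(-3) against the kernel

(108*2**s*s**2*(s - 3)*(s + 2)*(s**2 - 2*s + 1)*uppergamma(s, 3/2) - 108*2**s*s**2*(s - 3)*(s + 2)*(s**2 - 2*s + 1)*uppergamma(s, 3) - 108*2**s*s**2*(s - 3)*(s + 2) + 108*2**s*(s - 3)*(s + 2)*(s**2 - 2*s + 1) - 108*3**s*s*(s - 3)*(s + 2)*(s**2 - 2*s + 1)*log(2) + 108*3**s*s*(s - 3)*(s + 2)*(s**2 - 2*s + 1)*log(3) - 108*3**s*(s - 3)*(s + 2)*(s**2 - 2*s + 1) - 4*6**s*s**2*(s + 2)*(s**2 - 2*s + 1) + 216*s**3*(s - 3)*(s + 2)*log(2) - 216*s**2*(s - 3)*(s + 2)*log(2) + 216*s**2*(s - 3)*(s + 2) + 27*s**2*(s - 3)*(s**2 - 2*s + 1))/(108*2**s*s**2*(s - 3)*(s + 2)*(s**2 - 2*s + 1))
  -2 < Re(s) < 3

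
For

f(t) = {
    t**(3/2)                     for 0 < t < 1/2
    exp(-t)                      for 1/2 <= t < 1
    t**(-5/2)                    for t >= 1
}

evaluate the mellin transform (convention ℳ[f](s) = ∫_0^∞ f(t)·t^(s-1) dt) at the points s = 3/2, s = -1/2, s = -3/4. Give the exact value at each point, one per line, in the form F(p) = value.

breakpoints 1/2, 1: one integral from each of the 3 segments
on [0, 1/2) integrate f = t**(3/2) against the kernel
segment [1/2, 1) carries exp(-t); integrate it
segment 1 to ∞ holds t**(-5/2); add its integral

F(3/2) = -exp(-1) - sqrt(pi)*erfc(1)/2 + sqrt(pi)*erfc(sqrt(2)/2)/2 + sqrt(2)*exp(-1/2)/2 + 25/24
F(-1/2) = -2*sqrt(pi)*erfc(sqrt(2)/2) - 2*exp(-1) + 2*sqrt(pi)*erfc(1) + 5/6 + 2*sqrt(2)*exp(-1/2)
F(-3/4) = -uppergamma(-3/4, 1) + 4/13 + uppergamma(-3/4, 1/2) + 2*2**(1/4)/3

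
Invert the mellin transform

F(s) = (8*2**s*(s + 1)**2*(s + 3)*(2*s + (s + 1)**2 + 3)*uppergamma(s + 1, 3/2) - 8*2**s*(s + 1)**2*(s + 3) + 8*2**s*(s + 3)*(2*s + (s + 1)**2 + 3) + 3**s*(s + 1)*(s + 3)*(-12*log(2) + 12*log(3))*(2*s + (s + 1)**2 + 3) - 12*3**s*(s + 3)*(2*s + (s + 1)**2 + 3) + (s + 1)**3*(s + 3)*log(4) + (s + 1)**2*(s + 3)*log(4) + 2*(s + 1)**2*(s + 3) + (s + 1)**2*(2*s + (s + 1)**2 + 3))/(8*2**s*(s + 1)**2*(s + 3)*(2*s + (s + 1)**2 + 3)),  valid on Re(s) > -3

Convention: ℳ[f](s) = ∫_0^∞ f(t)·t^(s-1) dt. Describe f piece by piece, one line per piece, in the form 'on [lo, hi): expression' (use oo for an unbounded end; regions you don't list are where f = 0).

reversing the shared t-power: t**2 on [0, 1/2); t*log(t) on [1/2, 1); log(t) on [1, 3/2); …
split f at 1/2, 1, 3/2: ℳ[f](s) collects 4 kernel integrals
piece [0, 1/2): integrate t**3 against the kernel
segment 1/2 to 1 holds t**2*log(t); add its integral
over [1, 3/2), the kernel integral of t*log(t) enters the sum
on [3/2, ∞) integrate f = t*exp(-t) against the kernel

on [0, 1/2): t**3
on [1/2, 1): t**2*log(t)
on [1, 3/2): t*log(t)
on [3/2, oo): t*exp(-t)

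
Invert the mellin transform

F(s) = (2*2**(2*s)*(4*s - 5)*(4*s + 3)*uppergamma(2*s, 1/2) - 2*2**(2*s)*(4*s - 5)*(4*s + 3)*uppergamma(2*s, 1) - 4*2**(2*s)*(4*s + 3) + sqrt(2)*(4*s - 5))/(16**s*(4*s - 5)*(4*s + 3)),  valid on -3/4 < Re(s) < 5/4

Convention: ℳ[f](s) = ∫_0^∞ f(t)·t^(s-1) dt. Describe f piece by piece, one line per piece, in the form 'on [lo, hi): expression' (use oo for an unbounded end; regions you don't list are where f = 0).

on [0, 1/16): 2*sqrt(2)*t**(3/4)
on [1/16, 1/4): exp(-2*sqrt(t))
on [1/4, oo): sqrt(2)/(8*t**(5/4))

remove the power substitution first: 2*sqrt(2)*t**(3/2) on [0, 1/4); exp(-2*t) on [1/4, 1/2); sqrt(2)/(8*t**(5/2)) on [1/2, ∞)
the common scale on t comes off first: t**(3/2) on [0, 1/2); exp(-t) on [1/2, 1); t**(-5/2) on [1, ∞)
the 3 pieces separated at 1/16, 1/4 each add one integral
the [0, 1/16) slice contributes ∫ 2*sqrt(2)*t**(3/4)·t^(s-1) dt
between 1/16 and 1/4 the integrand is exp(-2*sqrt(t))·t^(s-1)
over [1/4, ∞), the kernel integral of sqrt(2)/(8*t**(5/4)) enters the sum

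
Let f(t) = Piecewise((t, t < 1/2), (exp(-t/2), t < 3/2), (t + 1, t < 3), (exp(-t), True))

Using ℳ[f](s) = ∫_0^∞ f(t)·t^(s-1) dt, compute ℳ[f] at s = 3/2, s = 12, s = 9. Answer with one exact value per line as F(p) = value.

F(3/2) = -19*sqrt(6)/20 - sqrt(6)*exp(-3/4) - sqrt(2)*sqrt(pi)*erfc(sqrt(3)/2) + sqrt(pi)*erfc(sqrt(3))/2 + sqrt(2)/20 + sqrt(3)*exp(-3) + sqrt(2)*exp(-1/4) + sqrt(2)*sqrt(pi)*erfc(1/2) + 28*sqrt(3)/5
F(12) = -354434904271143*exp(-3/4)/1024 + 35548619933/212992 + 801693126*exp(-3) + 214975636319885*exp(-1/4)/1024
F(9) = -5593984641*exp(-3/4)/128 + 20689567/2560 + 806769*exp(-3) + 3392923553*exp(-1/4)/128

along the cuts 1/2, 3/2, 3, ℳ[f](s) splits into 4 integrals
on [0, 1/2): add ∫ t·t^(s-1) dt
on [1/2, 3/2): add ∫ exp(-t/2)·t^(s-1) dt
segment [3/2, 3) carries (t + 1); integrate it
∫ exp(-t)·t^(s-1) over [3, ∞)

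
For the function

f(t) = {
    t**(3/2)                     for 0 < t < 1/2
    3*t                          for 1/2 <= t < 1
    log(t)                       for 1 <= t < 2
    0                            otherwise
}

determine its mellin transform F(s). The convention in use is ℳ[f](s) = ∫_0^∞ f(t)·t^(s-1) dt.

split f at 1/2, 1: ℳ[f](s) collects 3 kernel integrals
piece [0, 1/2): integrate t**(3/2) against the kernel
for t in [1/2, 1): the term is ∫ 3*t·t^(s-1)
the [1, 2) slice contributes ∫ log(t)·t^(s-1) dt

(-2*2**(2*s)*(s + 1)*(2*s + 3) + 6*2**s*s**2*(2*s + 3) + 2*2**s*(s + 1)*(2*s + 3) + 4**s*s*(s + 1)*(2*s + 3)*log(4) + sqrt(2)*s**2*(s + 1) - 3*s**2*(2*s + 3))/(2*2**s*s**2*(s + 1)*(2*s + 3))
  Re(s) > -3/2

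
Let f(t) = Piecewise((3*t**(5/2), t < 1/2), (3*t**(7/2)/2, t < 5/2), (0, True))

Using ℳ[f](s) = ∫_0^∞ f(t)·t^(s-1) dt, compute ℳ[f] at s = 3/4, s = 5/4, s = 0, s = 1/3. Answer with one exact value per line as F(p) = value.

the 2 pieces separated at 1/2 each add one integral
∫ over [0, 1/2) of 3*t**(5/2)·t^(s-1) joins the sum
segment [1/2, 5/2) carries 3*t**(7/2)/2; integrate it

F(3/4) = 15*2**(3/4)*(11 + 1625*5**(1/4))/3536
F(5/4) = 2**(1/4)*(61 + 9375*5**(3/4))/1520
F(0) = 69*sqrt(2)/560 + 375*sqrt(10)/112
F(1/3) = 225*2**(1/6)*(3 + 85*5**(5/6))/6256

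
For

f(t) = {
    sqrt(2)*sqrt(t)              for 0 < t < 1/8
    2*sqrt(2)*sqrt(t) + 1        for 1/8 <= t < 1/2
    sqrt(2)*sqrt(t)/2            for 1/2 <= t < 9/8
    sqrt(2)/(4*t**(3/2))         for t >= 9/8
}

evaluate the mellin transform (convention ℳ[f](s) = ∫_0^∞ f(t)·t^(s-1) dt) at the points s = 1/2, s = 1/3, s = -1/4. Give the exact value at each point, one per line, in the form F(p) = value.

strip the common scale on t: sqrt(t) on [0, 1/4); 2*sqrt(t) + 1 on [1/4, 1); sqrt(t)/2 on [1, 9/4); …
invert the power substitution to get t on [0, 1/2); 2*t + 1 on [1/2, 1); t/2 on [1, 3/2); …
decompose at 1/8, 1/2, 9/8; ℳ[f](s) sums the 4 pieces' integrals
on [0, 1/8): add ∫ sqrt(2)*sqrt(t)·t^(s-1) dt
for t in [1/8, 1/2): the term is ∫ (2*sqrt(2)*sqrt(t) + 1)·t^(s-1)
∫ sqrt(2)*sqrt(t)/2·t^(s-1) over [1/2, 9/8)
∫ sqrt(2)/(4*t**(3/2))·t^(s-1) over [9/8, ∞)

F(1/2) = 275*sqrt(2)/144
F(1/3) = -9/5 + 727*3**(2/3)/1260 + 12*2**(2/3)/5
F(-1/4) = 2**(3/4)*(sqrt(2) + 599*sqrt(3)/567 + 2)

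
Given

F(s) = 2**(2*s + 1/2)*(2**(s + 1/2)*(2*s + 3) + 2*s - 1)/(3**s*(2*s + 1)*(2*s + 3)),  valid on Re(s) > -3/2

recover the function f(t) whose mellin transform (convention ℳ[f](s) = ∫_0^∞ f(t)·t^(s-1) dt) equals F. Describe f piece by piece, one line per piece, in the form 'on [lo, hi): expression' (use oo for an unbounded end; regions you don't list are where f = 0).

on [0, 4/3): 3*sqrt(6)*t**(3/2)/8
on [4/3, 8/3): sqrt(6)*sqrt(t)/4

remove the common scale on t first: t**(3/2)/2 on [0, 2); sqrt(t)/2 on [2, 4)
strip the shared t-power: t/2 on [0, 2); 1/2 on [2, 4)
reversing the common scale on t: t on [0, 1); 1/2 on [1, 2)
breakpoints 4/3: one integral from each of the 2 segments
the [0, 4/3) slice contributes ∫ 3*sqrt(6)*t**(3/2)/8·t^(s-1) dt
∫ sqrt(6)*sqrt(t)/4·t^(s-1) over [4/3, 8/3)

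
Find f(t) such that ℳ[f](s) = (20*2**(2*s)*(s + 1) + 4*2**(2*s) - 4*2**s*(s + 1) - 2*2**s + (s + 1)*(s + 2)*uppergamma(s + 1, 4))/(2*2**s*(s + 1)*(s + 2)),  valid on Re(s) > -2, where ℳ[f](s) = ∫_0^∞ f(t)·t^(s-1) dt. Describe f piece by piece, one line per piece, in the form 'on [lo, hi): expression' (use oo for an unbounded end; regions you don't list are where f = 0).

on [0, 1): t**2
on [1, 2): t*(2*t + 1)
on [2, oo): t*exp(-2*t)

the shared t-power comes off first: t on [0, 1); 2*t + 1 on [1, 2); exp(-2*t) on [2, ∞)
along the cuts 1, 2, ℳ[f](s) splits into 3 integrals
segment 0 to 1 holds t**2; add its integral
∫ over [1, 2) of t*(2*t + 1)·t^(s-1) joins the sum
on [2, ∞): add ∫ t*exp(-2*t)·t^(s-1) dt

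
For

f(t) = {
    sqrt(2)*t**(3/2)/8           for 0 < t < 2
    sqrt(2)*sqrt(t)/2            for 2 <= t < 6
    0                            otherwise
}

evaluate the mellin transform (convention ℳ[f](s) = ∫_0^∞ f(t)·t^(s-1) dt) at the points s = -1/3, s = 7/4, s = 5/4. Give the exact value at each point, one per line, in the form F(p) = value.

reversing the shared t-power: sqrt(2)*t**(5/2)/8 on [0, 2); sqrt(2)*t**(3/2)/2 on [2, 6)
strip the common scale on t: t**(5/2) on [0, 1); 2*t**(3/2) on [1, 3)
strip the shared t-power: t**(3/2) on [0, 1); 2*sqrt(t) on [1, 3)
integrate the 2 segments split at 2, then add the results
the [0, 2) slice contributes ∫ sqrt(2)*t**(3/2)/8·t^(s-1) dt
∫ over [2, 6) of sqrt(2)*sqrt(t)/2·t^(s-1) joins the sum

F(-1/3) = 2**(2/3)*(-39/14 + 3*3**(1/6))
F(7/4) = 2**(3/4)*(-68/117 + 8*3**(1/4))
F(5/4) = 12*2**(1/4)*(-5 + 22*3**(3/4))/77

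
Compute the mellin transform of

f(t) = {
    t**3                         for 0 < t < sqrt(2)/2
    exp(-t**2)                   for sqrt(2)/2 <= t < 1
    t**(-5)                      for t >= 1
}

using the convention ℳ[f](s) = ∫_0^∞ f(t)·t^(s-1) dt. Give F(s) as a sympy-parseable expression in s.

(2*2**(s/2)*(s - 5)*(s + 3)*uppergamma(s/2, 1/2) - 2*2**(s/2)*(s - 5)*(s + 3)*uppergamma(s/2, 1) - 4*2**(s/2)*(s + 3) + sqrt(2)*(s - 5))/(4*2**(s/2)*(s - 5)*(s + 3))
  -3 < Re(s) < 5

reversing the power substitution: t**(3/2) on [0, 1/2); exp(-t) on [1/2, 1); t**(-5/2) on [1, ∞)
decompose at sqrt(2)/2, 1; ℳ[f](s) sums the 3 pieces' integrals
between 0 and sqrt(2)/2 the integrand is t**3·t^(s-1)
segment [sqrt(2)/2, 1) carries exp(-t**2); integrate it
∫ over [1, ∞) of t**(-5)·t^(s-1) joins the sum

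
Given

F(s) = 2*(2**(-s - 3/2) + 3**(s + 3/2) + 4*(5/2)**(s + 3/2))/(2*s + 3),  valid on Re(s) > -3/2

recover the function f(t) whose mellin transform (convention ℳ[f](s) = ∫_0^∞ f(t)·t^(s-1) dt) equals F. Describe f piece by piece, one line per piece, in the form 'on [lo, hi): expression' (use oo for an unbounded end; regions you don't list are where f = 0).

on [0, 1/2): 6*t**(3/2)
on [1/2, 5/2): 5*t**(3/2)
on [5/2, 3): t**(3/2)

summing 3 kernel integrals split by 1/2, 5/2 yields ℳ[f](s)
segment [0, 1/2) carries 6*t**(3/2); integrate it
for t in [1/2, 5/2): the term is ∫ 5*t**(3/2)·t^(s-1)
∫ over [5/2, 3) of t**(3/2)·t^(s-1) joins the sum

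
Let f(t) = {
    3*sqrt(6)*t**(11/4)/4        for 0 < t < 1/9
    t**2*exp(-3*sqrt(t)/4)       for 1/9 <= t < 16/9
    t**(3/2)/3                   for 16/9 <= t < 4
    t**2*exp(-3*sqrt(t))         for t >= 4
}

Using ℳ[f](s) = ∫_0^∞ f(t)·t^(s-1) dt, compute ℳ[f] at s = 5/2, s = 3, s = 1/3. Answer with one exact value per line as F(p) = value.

undo the shared t-power: 3*sqrt(6)*t**(3/4)/4 on [0, 1/9); exp(-3*sqrt(t)/4) on [1/9, 16/9); 1/(3*sqrt(t)) on [16/9, 4); …
peel off the power substitution: 3*sqrt(6)*t**(3/2)/4 on [0, 1/3); exp(-3*t/4) on [1/3, 4/3); 1/(3*t) on [4/3, 2); …
strip the common scale on t: t**(3/2) on [0, 1/2); exp(-t/2) on [1/2, 2); 1/(2*t) on [2, 3); …
the 4 pieces separated at 1/9, 16/9, 4 each add one integral
over [0, 1/9), the kernel integral of 3*sqrt(6)*t**(11/4)/4 enters the sum
∫ over [1/9, 16/9) of t**2*exp(-3*sqrt(t)/4)·t^(s-1) joins the sum
for t in [16/9, 4): the term is ∫ t**(3/2)/3·t^(s-1)
segment 4 to ∞ holds t**2*exp(-3*sqrt(t)); add its integral

F(5/2) = -57462489088*exp(-1)/19683 + sqrt(2)/413343 + 3062528*exp(-6)/2187 + 403520/19683 + 27143388424*exp(-1/4)/19683
F(3) = -2068651704320*exp(-1)/59049 + sqrt(2)/1358127 + 3311360*exp(-6)/729 + 19631104/531441 + 977161983272*exp(-1/4)/59049
F(1/3) = -1024*6**(1/3)*uppergamma(14/3, 1)/243 - 256*6**(1/3)/891 + sqrt(2)*3**(1/3)/2997 + 2*3**(1/3)*uppergamma(14/3, 6)/243 + 16*2**(2/3)/11 + 1024*6**(1/3)*uppergamma(14/3, 1/4)/243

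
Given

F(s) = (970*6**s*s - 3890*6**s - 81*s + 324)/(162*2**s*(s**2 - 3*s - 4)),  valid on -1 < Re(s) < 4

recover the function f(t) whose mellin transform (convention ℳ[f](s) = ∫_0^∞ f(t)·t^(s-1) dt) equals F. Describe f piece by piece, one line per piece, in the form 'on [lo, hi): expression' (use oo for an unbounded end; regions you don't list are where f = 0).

on [0, 1/2): t
on [1/2, 3): 2*t
on [3, oo): t**(-4)

treat the 3 regions marked off by 1/2, 3 separately and sum
between 0 and 1/2 the integrand is t·t^(s-1)
∫ over [1/2, 3) of 2*t·t^(s-1) joins the sum
∫ t**(-4)·t^(s-1) over [3, ∞)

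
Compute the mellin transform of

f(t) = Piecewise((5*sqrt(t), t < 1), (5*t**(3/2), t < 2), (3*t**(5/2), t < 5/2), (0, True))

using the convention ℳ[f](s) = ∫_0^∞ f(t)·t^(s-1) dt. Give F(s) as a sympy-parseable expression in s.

treat the 3 regions marked off by 1, 2 separately and sum
segment 0 to 1 holds 5*sqrt(t); add its integral
between 1 and 2 the integrand is 5*t**(3/2)·t^(s-1)
piece [2, 5/2): integrate 3*t**(5/2) against the kernel

(-64*sqrt(2)*2**s*s**2 + 192*sqrt(2)*2**s*s + 112*sqrt(2)*2**s + 160*s + 400 + 300*sqrt(10)*5**s*s**2/2**s + 600*sqrt(10)*5**s*s/2**s + 225*sqrt(10)*5**s/2**s)/(4*(8*s**3 + 36*s**2 + 46*s + 15))
  Re(s) > -1/2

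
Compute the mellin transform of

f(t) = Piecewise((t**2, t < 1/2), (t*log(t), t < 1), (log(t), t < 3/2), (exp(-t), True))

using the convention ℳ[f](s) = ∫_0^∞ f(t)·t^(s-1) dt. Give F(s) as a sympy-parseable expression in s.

decompose at 1/2, 1, 3/2; ℳ[f](s) sums the 4 pieces' integrals
on [0, 1/2): add ∫ t**2·t^(s-1) dt
∫ over [1/2, 1) of t*log(t)·t^(s-1) joins the sum
on [1, 3/2): add ∫ log(t)·t^(s-1) dt
on [3/2, ∞) integrate f = exp(-t) against the kernel

(4*2**s*s**2*(s + 2)*(s**2 + 2*s + 1)*uppergamma(s, 3/2) - 4*2**s*s**2*(s + 2) + 4*2**s*(s + 2)*(s**2 + 2*s + 1) + 3**s*s*(s + 2)*(-4*log(2) + 4*log(3))*(s**2 + 2*s + 1) - 4*3**s*(s + 2)*(s**2 + 2*s + 1) + s**3*(s + 2)*log(4) + s**2*(s + 2)*log(4) + 2*s**2*(s + 2) + s**2*(s**2 + 2*s + 1))/(4*2**s*s**2*(s + 2)*(s**2 + 2*s + 1))
  Re(s) > -2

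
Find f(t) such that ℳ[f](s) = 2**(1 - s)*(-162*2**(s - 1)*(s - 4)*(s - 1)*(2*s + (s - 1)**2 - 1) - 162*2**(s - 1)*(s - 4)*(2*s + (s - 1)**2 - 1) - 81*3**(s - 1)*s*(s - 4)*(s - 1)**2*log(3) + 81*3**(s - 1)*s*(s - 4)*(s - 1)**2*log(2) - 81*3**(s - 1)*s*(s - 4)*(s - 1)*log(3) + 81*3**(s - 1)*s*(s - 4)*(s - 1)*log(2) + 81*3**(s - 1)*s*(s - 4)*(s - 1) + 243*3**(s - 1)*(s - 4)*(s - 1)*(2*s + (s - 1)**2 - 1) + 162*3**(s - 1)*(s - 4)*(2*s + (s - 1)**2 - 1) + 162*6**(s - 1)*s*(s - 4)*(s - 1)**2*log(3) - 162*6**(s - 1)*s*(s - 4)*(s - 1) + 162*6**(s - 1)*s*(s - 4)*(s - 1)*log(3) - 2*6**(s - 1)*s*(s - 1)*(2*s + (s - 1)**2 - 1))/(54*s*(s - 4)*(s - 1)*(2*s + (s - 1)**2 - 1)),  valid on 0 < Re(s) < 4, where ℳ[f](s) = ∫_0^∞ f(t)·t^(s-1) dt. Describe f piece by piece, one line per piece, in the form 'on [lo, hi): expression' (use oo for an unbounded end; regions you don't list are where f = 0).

on [0, 1): 1
on [1, 3/2): (t + 3)/t
on [3/2, 3): log(t)
on [3, oo): t**(-4)

peel off the shared t-power: t on [0, 1); t + 3 on [1, 3/2); t*log(t) on [3/2, 3); …
f breaks at 1, 3/2, 3 into 4 integrals to sum
on [0, 1) integrate f = 1 against the kernel
for t in [1, 3/2): the term is ∫ (t + 3)/t·t^(s-1)
∫ over [3/2, 3) of log(t)·t^(s-1) joins the sum
piece [3, ∞): integrate t**(-4) against the kernel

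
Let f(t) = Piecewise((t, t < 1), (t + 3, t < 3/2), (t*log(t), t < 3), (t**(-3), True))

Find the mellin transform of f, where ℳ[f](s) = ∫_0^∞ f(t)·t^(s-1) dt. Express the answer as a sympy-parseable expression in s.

f breaks at 1, 3/2, 3 into 4 integrals to sum
∫ over [0, 1) of t·t^(s-1) joins the sum
over [1, 3/2), the kernel integral of (t + 3) enters the sum
over [3/2, 3), the kernel integral of t*log(t) enters the sum
for t in [3, ∞): the term is ∫ t**(-3)·t^(s-1)

(-162*2**s*s*(s - 3)*(s**2 + 2*s + 1) - 162*2**s*(s - 3)*(s**2 + 2*s + 1) - 81*3**s*s**2*(s - 3)*(s + 1)*log(3) + 81*3**s*s**2*(s - 3)*(s + 1)*log(2) - 81*3**s*s*(s - 3)*(s + 1)*log(3) + 81*3**s*s*(s - 3)*(s + 1)*log(2) + 81*3**s*s*(s - 3)*(s + 1) + 243*3**s*s*(s - 3)*(s**2 + 2*s + 1) + 162*3**s*(s - 3)*(s**2 + 2*s + 1) + 162*6**s*s**2*(s - 3)*(s + 1)*log(3) - 162*6**s*s*(s - 3)*(s + 1) + 162*6**s*s*(s - 3)*(s + 1)*log(3) - 2*6**s*s*(s + 1)*(s**2 + 2*s + 1))/(54*2**s*s*(s - 3)*(s + 1)*(s**2 + 2*s + 1))
  -1 < Re(s) < 3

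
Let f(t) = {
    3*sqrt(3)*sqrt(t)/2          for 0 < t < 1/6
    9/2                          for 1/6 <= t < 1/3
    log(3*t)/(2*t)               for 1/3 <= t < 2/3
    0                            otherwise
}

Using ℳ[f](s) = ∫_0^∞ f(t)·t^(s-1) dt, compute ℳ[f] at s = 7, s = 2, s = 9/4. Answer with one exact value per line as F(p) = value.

undo the common scale on t: 3*sqrt(6)*sqrt(t)/4 on [0, 1/3); 9/2 on [1/3, 2/3); log(3*t/2)/t on [2/3, 4/3)
the shared t-power comes off first: 3*sqrt(6)*t**(3/2)/4 on [0, 1/3); 9*t/2 on [1/3, 2/3); log(3*t/2) on [2/3, 4/3)
remove the common scale on t first: t**(3/2) on [0, 1/2); 3*t on [1/2, 1); log(t) on [1, 2)
summing 3 kernel integrals split by 1/6, 1/3 yields ℳ[f](s)
on [0, 1/6): add ∫ 3*sqrt(3)*sqrt(t)/2·t^(s-1) dt
the [1/6, 1/3) slice contributes ∫ 9/2·t^(s-1) dt
between 1/3 and 2/3 the integrand is log(3*t)/(2*t)·t^(s-1)

F(7) = -1187/1306368 + sqrt(2)/2799360 + 16*log(2)/2187
F(2) = sqrt(2)/120 + 1/48 + log(2)/3
F(9/4) = 6**(3/4)*(-2037*sqrt(2) - 550 + 2640*sqrt(2)*log(2) + 3256*2**(1/4))/59400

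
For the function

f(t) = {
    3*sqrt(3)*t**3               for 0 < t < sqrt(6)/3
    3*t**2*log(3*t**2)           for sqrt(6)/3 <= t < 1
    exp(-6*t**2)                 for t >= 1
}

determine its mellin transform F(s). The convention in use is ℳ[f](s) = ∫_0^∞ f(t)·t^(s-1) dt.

(-12**(s/2)*s*(s + 3)*log(2) - 2*12**(s/2)*(s + 3)*log(2) + 2*12**(s/2)*(s + 3) + 4*12**(s/2)*sqrt(2)*(s**2/4 + s + 1) + 3*18**(s/2)*s*(s + 3)*log(3)/2 - 3*18**(s/2)*(s + 3) + 3*18**(s/2)*(s + 3)*log(3) + 3**(s/2)*(s + 3)*(s**2/4 + s + 1)*uppergamma(s/2, 6))/(2*18**(s/2)*(s + 3)*(s**2/4 + s + 1))
  Re(s) > -3

the power substitution comes off first: 3*sqrt(3)*t**(3/2) on [0, 2/3); 3*t*log(3*t) on [2/3, 1); exp(-6*t) on [1, ∞)
strip the common scale on t: t**(3/2) on [0, 2); t*log(t) on [2, 3); exp(-2*t) on [3, ∞)
breakpoints sqrt(6)/3, 1: one integral from each of the 3 segments
segment [0, sqrt(6)/3) carries 3*sqrt(3)*t**3; integrate it
for t in [sqrt(6)/3, 1): the term is ∫ 3*t**2*log(3*t**2)·t^(s-1)
∫ exp(-6*t**2)·t^(s-1) over [1, ∞)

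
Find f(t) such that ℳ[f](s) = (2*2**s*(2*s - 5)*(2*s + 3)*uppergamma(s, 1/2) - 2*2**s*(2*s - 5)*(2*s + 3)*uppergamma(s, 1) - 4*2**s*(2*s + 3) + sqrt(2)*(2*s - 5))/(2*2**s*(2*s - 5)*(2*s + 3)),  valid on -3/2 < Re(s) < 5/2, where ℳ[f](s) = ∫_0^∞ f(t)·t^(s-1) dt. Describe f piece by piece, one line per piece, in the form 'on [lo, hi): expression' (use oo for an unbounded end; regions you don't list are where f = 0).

on [0, 1/2): t**(3/2)
on [1/2, 1): exp(-t)
on [1, oo): t**(-5/2)

slice at 1/2, 1, transform all 3 pieces, and sum them
∫ over [0, 1/2) of t**(3/2)·t^(s-1) joins the sum
∫ exp(-t)·t^(s-1) over [1/2, 1)
over [1, ∞), the kernel integral of t**(-5/2) enters the sum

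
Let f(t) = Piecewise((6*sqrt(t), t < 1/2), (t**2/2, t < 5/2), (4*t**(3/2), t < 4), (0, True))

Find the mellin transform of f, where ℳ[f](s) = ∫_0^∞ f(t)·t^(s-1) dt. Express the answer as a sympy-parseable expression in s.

breakpoints 1/2, 5/2: one integral from each of the 3 segments
segment 0 to 1/2 holds 6*sqrt(t); add its integral
over [1/2, 5/2), the kernel integral of t**2/2 enters the sum
for t in [5/2, 4): the term is ∫ 4*t**(3/2)·t^(s-1)

(-2**(9/2 - s)*5**(s + 3/2)*(s + 2)*(2*s + 1) + 3*2**(9/2 - s)*(s + 2)*(2*s + 3) + 2**(2*s + 9)*(s + 2)*(2*s + 1) + 25*(5/2)**s*(2*s + 1)*(2*s + 3) - (2*s + 1)*(2*s + 3)/2**s)/(8*(s + 2)*(2*s + 1)*(2*s + 3))
  Re(s) > -1/2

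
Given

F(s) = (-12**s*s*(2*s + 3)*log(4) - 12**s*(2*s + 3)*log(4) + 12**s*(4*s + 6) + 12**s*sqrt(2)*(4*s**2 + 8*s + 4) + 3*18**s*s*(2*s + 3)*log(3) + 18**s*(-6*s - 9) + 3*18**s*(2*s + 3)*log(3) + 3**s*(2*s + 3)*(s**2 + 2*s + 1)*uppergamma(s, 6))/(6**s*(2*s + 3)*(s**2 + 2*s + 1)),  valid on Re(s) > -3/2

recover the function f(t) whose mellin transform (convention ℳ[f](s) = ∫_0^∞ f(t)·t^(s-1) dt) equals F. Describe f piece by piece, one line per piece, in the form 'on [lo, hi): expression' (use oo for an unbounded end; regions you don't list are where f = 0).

on [0, 2): t**(3/2)
on [2, 3): t*log(t)
on [3, oo): exp(-2*t)

breakpoints 2, 3: one integral from each of the 3 segments
on [0, 2): add ∫ t**(3/2)·t^(s-1) dt
for t in [2, 3): the term is ∫ t*log(t)·t^(s-1)
on [3, ∞) integrate f = exp(-2*t) against the kernel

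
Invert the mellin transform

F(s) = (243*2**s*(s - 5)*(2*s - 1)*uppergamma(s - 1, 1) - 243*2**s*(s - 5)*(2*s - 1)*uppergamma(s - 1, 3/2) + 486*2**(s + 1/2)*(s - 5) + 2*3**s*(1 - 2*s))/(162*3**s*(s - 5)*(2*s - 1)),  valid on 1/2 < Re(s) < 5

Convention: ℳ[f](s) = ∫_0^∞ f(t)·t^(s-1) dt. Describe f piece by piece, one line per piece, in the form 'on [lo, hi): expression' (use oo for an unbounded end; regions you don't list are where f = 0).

on [0, 2/3): sqrt(3)/sqrt(t)
on [2/3, 1): exp(-3*t/2)/t
on [1, oo): 1/(81*t**5)

invert the shared t-power to get sqrt(3)*sqrt(t) on [0, 2/3); exp(-3*t/2) on [2/3, 1); 1/(81*t**4) on [1, ∞)
reversing the common scale on t: sqrt(t) on [0, 2); exp(-t/2) on [2, 3); t**(-4) on [3, ∞)
f breaks at 2/3, 1 into 3 integrals to sum
on [0, 2/3): add ∫ sqrt(3)/sqrt(t)·t^(s-1) dt
segment [2/3, 1) carries exp(-3*t/2)/t; integrate it
segment 1 to ∞ holds 1/(81*t**5); add its integral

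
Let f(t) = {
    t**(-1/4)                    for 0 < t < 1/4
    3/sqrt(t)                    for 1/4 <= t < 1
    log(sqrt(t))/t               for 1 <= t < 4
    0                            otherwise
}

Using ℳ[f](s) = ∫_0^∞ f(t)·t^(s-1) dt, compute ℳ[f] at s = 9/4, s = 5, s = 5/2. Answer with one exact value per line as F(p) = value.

F(9/4) = sqrt(2)*(-15536 + 11567*sqrt(2) + 35840*log(2))/11200
F(5) = -5609/768 + sqrt(2)/4864 + 64*log(2)
F(5/2) = -43/288 + sqrt(2)/72 + 16*log(2)/3

the shared t-power comes off first: t**(3/4) on [0, 1/4); 3*sqrt(t) on [1/4, 1); log(sqrt(t)) on [1, 4)
the power substitution comes off first: t**(3/2) on [0, 1/2); 3*t on [1/2, 1); log(t) on [1, 2)
summing 3 kernel integrals split by 1/4, 1 yields ℳ[f](s)
piece [0, 1/4): integrate t**(-1/4) against the kernel
on [1/4, 1): add ∫ 3/sqrt(t)·t^(s-1) dt
segment 1 to 4 holds log(sqrt(t))/t; add its integral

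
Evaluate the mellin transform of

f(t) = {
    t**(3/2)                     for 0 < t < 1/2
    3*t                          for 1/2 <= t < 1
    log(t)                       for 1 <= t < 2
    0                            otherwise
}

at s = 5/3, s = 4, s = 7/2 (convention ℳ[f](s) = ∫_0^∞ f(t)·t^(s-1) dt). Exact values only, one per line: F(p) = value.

F(5/3) = -18*2**(2/3)/25 - 9*2**(1/3)/64 + 3*2**(5/6)/152 + 6*2**(2/3)*log(2)/5 + 297/200
F(4) = -57/160 + sqrt(2)/352 + 4*log(2)
F(7/2) = sqrt(2)*(-31700 + 17747*sqrt(2) + 107520*log(2))/47040

cuts at 1/2, 1: linearity sums the 3 kernel integrals
∫ over [0, 1/2) of t**(3/2)·t^(s-1) joins the sum
segment [1/2, 1) carries 3*t; integrate it
∫ over [1, 2) of log(t)·t^(s-1) joins the sum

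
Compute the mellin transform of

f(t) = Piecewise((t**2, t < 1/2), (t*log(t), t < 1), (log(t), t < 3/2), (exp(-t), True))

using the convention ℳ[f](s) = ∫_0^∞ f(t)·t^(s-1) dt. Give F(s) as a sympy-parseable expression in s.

decompose at 1/2, 1, 3/2; ℳ[f](s) sums the 4 pieces' integrals
over [0, 1/2), the kernel integral of t**2 enters the sum
[1/2, 1) adds the kernel integral of t*log(t)
on [1, 3/2) integrate f = log(t) against the kernel
over [3/2, ∞), the kernel integral of exp(-t) enters the sum

(4*2**s*s**2*(s + 2)*(s**2 + 2*s + 1)*uppergamma(s, 3/2) - 4*2**s*s**2*(s + 2) + 4*2**s*(s + 2)*(s**2 + 2*s + 1) + 3**s*s*(s + 2)*(-4*log(2) + 4*log(3))*(s**2 + 2*s + 1) - 4*3**s*(s + 2)*(s**2 + 2*s + 1) + s**3*(s + 2)*log(4) + s**2*(s + 2)*log(4) + 2*s**2*(s + 2) + s**2*(s**2 + 2*s + 1))/(4*2**s*s**2*(s + 2)*(s**2 + 2*s + 1))
  Re(s) > -2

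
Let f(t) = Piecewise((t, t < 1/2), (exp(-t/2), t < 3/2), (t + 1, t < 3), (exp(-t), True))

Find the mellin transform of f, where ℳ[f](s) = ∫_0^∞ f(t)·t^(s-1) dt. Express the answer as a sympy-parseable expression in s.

breakpoints 1/2, 3/2, 3: one integral from each of the 4 segments
for t in [0, 1/2): the term is ∫ t·t^(s-1)
[1/2, 3/2) adds the kernel integral of exp(-t/2)
for t in [3/2, 3): the term is ∫ (t + 1)·t^(s-1)
piece [3, ∞): integrate exp(-t) against the kernel

(2*2**s*s*(s + 1)*uppergamma(s, 3) - 5*3**s*s - 2*3**s + 2*4**s*s*(s + 1)*uppergamma(s, 1/4) - 2*4**s*s*(s + 1)*uppergamma(s, 3/4) + 8*6**s*s + 2*6**s + s)/(2*2**s*s*(s + 1))
  Re(s) > -1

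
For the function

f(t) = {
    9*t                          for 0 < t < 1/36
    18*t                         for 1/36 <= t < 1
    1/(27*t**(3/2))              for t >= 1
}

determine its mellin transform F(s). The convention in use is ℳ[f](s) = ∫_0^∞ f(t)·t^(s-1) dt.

back out the power substitution: 9*t**2 on [0, 1/6); 18*t**2 on [1/6, 1); 1/(27*t**3) on [1, ∞)
back out the common scale on t: t**2 on [0, 1/2); 2*t**2 on [1/2, 3); t**(-3) on [3, ∞)
remove the shared t-power first: t on [0, 1/2); 2*t on [1/2, 3); t**(-4) on [3, ∞)
along the cuts 1/36, 1, ℳ[f](s) splits into 3 integrals
piece [0, 1/36): integrate 9*t against the kernel
piece [1/36, 1): integrate 18*t against the kernel
piece [1, ∞): integrate 1/(27*t**(3/2)) against the kernel

(3880*6**(2*s)*s - 5840*6**(2*s) - 54*s + 81)/(108*6**(2*s)*(2*s**2 - s - 3))
  -1 < Re(s) < 3/2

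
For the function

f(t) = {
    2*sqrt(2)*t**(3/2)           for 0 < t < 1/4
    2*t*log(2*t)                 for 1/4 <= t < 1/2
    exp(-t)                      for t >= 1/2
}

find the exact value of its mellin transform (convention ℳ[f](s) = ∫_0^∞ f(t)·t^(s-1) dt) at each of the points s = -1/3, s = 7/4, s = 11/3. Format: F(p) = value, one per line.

F(-1/3) = 2**(2/3)*(-63*2**(2/3) + 12*sqrt(2) + 28*2**(1/3)*uppergamma(-1/3, 1/2) + 42*log(2) + 63)/56
F(7/4) = -4*2**(1/4)/121 + sqrt(2)/242 + 1/104 + sqrt(2)*log(2)/88 + uppergamma(7/4, 1/2)
F(11/3) = 2**(2/3)*(-4464*2**(2/3) + 279 + 588*sqrt(2) + 1302*log(2) + 1555456*2**(1/3)*uppergamma(11/3, 1/2))/3110912

the common scale on t comes off first: t**(3/2) on [0, 1/2); t*log(t) on [1/2, 1); exp(-t/2) on [1, ∞)
summing 3 kernel integrals split by 1/4, 1/2 yields ℳ[f](s)
[0, 1/4) adds the kernel integral of 2*sqrt(2)*t**(3/2)
∫ 2*t*log(2*t)·t^(s-1) over [1/4, 1/2)
on [1/2, ∞): add ∫ exp(-t)·t^(s-1) dt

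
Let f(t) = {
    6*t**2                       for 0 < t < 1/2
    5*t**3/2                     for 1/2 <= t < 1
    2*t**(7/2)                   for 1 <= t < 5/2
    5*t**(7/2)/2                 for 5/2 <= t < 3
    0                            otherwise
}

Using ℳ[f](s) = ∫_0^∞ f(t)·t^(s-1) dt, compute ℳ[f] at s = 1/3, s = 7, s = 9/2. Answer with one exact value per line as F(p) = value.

F(1/3) = -375*2**(1/6)*5**(5/6)/368 + 21/92 + 123*2**(2/3)/448 + 405*3**(5/6)/23
F(7) = -9765625*sqrt(10)/43008 + 1737/28672 + 98415*sqrt(3)/7
F(9/2) = 59*sqrt(2)/9984 + 24023389/12288

breakpoints 1/2, 1, 5/2: one integral from each of the 4 segments
∫ 6*t**2·t^(s-1) over [0, 1/2)
∫ 5*t**3/2·t^(s-1) over [1/2, 1)
for t in [1, 5/2): the term is ∫ 2*t**(7/2)·t^(s-1)
∫ 5*t**(7/2)/2·t^(s-1) over [5/2, 3)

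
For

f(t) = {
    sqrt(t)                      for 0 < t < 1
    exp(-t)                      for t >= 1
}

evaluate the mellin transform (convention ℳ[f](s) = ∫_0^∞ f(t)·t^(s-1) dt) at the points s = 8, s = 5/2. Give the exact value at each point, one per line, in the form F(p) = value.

F(8) = 2/17 + 13700*exp(-1)
F(5/2) = (E*(9*sqrt(pi)*erfc(1) + 4) + 30)*exp(-1)/12

cuts at 1: linearity sums the 2 kernel integrals
on [0, 1): add ∫ sqrt(t)·t^(s-1) dt
for t in [1, ∞): the term is ∫ exp(-t)·t^(s-1)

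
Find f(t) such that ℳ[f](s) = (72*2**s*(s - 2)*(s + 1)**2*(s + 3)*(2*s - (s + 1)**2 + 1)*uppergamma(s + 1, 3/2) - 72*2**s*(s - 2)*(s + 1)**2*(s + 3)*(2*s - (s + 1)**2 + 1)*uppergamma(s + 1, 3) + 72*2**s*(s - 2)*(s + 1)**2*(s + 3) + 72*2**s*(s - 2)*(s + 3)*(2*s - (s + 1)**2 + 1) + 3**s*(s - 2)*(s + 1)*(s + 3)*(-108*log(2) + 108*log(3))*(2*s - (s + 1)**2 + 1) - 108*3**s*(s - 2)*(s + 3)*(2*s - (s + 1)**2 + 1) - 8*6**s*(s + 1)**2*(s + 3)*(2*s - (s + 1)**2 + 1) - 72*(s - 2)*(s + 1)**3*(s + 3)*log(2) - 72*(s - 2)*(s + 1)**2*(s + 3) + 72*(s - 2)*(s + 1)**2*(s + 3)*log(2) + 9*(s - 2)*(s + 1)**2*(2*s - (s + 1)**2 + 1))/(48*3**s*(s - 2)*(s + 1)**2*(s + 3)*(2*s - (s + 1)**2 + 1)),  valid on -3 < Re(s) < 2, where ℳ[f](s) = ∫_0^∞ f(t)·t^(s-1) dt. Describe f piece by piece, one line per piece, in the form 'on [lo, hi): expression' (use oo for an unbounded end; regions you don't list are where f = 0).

reversing the shared t-power: 81*t**4/16 on [0, 1/3); 3*t*log(3*t/2)/2 on [1/3, 2/3); 9*t**2*log(3*t/2)/4 on [2/3, 1); …
peel off the common scale on t: t**4 on [0, 1/2); t*log(t) on [1/2, 1); t**2*log(t) on [1, 3/2); …
remove the shared t-power first: t**2 on [0, 1/2); log(t)/t on [1/2, 1); log(t) on [1, 3/2); …
linearity at 1/3, 2/3, 1, 2 turns ℳ[f](s) into 5 summed integrals
∫ 81*t**3/16·t^(s-1) over [0, 1/3)
for t in [1/3, 2/3): the term is ∫ 3*log(3*t/2)/2·t^(s-1)
∫ over [2/3, 1) of 9*t*log(3*t/2)/4·t^(s-1) joins the sum
piece [1, 2): integrate 9*t*exp(-3*t/2)/4 against the kernel
between 2 and ∞ the integrand is 2/(3*t**2)·t^(s-1)

on [0, 1/3): 81*t**3/16
on [1/3, 2/3): 3*log(3*t/2)/2
on [2/3, 1): 9*t*log(3*t/2)/4
on [1, 2): 9*t*exp(-3*t/2)/4
on [2, oo): 2/(3*t**2)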